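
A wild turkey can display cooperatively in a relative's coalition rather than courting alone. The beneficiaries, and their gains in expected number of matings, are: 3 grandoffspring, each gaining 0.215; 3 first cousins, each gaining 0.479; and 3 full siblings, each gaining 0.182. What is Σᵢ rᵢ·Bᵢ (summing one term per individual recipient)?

r to a grandoffspring = 0.25 (two parent–offspring links: r = (1/2)^2 = 1/4).
r to a first cousin = 0.125 (first cousins share one grandparent pair — two paths of length 4: r = 2·(1/2)^4 = 1/8).
r to a full sibling = 1/2 (full sibs share both parents — two paths of length 2: r = 2·(1/2)^2 = 1/2).
Summing one r·B term per recipient: 3·0.25·0.215 + 3·0.125·0.479 + 3·0.5·0.182 = 0.613875.

0.613875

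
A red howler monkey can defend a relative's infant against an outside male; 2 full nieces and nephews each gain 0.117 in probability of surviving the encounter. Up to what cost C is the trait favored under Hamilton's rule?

0.0585

r to a full niece or nephew = 0.25 (full aunt/uncle↔niece/nephew: two paths of length 3 through the shared grandparent pair: r = 2·(1/2)^3 = 1/4).
Hamilton's rule: n·r·B > C, so the trait is favored while C < n·r·B = 2·0.25·0.117 = 0.0585.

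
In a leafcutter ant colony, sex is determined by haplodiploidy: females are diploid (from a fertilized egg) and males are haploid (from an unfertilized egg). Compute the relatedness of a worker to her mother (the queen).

One meiotic link between diploid queen and diploid daughter: r = 1/2.

0.5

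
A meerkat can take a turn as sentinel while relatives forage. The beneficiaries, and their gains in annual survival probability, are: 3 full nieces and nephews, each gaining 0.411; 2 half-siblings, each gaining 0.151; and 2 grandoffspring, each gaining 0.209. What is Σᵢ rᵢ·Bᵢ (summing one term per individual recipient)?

0.48825

r to a full niece or nephew = 1/4 (full aunt/uncle↔niece/nephew: two paths of length 3 through the shared grandparent pair: r = 2·(1/2)^3 = 1/4).
r to a half-sibling = 1/4 (half-sibs share one parent — one path of length 2: r = (1/2)^2 = 1/4).
r to a grandoffspring = 1/4 (two parent–offspring links: r = (1/2)^2 = 1/4).
Summing one r·B term per recipient: 3·0.25·0.411 + 2·0.25·0.151 + 2·0.25·0.209 = 0.48825.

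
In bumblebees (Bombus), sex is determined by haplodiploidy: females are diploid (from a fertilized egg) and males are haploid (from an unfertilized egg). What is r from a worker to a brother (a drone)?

0.25

Her haploid brother carries none of their father's genes and a random half of their mother's genome; that half matches the maternal half of her own genome with probability 1/2: r = 1/2 · 1/2 = 1/4.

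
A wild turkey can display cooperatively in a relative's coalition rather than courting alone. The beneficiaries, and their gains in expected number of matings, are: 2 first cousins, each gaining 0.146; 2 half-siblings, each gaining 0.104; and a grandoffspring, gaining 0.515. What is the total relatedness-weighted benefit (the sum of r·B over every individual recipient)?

r to a first cousin = 1/8 (first cousins share one grandparent pair — two paths of length 4: r = 2·(1/2)^4 = 1/8).
r to a half-sibling = 1/4 (half-sibs share one parent — one path of length 2: r = (1/2)^2 = 1/4).
r to a grandoffspring = 1/4 (two parent–offspring links: r = (1/2)^2 = 1/4).
Summing one r·B term per recipient: 2·0.125·0.146 + 2·0.25·0.104 + 1·0.25·0.515 = 0.21725.

0.21725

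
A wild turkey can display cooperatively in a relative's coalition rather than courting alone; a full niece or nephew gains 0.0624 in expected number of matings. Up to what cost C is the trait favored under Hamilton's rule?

r to a full niece or nephew = 1/4 (full aunt/uncle↔niece/nephew: two paths of length 3 through the shared grandparent pair: r = 2·(1/2)^3 = 1/4).
Hamilton's rule: n·r·B > C, so the trait is favored while C < n·r·B = 1·0.25·0.0624 = 0.0156.

0.0156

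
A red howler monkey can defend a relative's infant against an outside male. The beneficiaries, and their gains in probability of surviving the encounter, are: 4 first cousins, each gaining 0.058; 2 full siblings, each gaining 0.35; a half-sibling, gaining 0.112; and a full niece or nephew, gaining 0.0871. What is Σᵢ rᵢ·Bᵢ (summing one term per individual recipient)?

r to a first cousin = 0.125 (first cousins share one grandparent pair — two paths of length 4: r = 2·(1/2)^4 = 1/8).
r to a full sibling = 1/2 (full sibs share both parents — two paths of length 2: r = 2·(1/2)^2 = 1/2).
r to a half-sibling = 1/4 (half-sibs share one parent — one path of length 2: r = (1/2)^2 = 1/4).
r to a full niece or nephew = 0.25 (full aunt/uncle↔niece/nephew: two paths of length 3 through the shared grandparent pair: r = 2·(1/2)^3 = 1/4).
Summing one r·B term per recipient: 4·0.125·0.058 + 2·0.5·0.35 + 1·0.25·0.112 + 1·0.25·0.0871 = 0.428775.

0.428775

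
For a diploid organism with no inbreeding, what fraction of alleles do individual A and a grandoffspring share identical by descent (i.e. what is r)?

Two parent–offspring links: r = (1/2)^2 = 1/4.

0.25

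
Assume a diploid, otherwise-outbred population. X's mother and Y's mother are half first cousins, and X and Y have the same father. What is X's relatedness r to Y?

0.265625

Relatedness sums over independent paths through distinct common ancestors.
X and Y are related in two ways: half second cousins through their mothers (r = 1/64) and half-sibs through their shared father (r = 1/4).
r = 1/64 + 1/4 = 17/64 = 0.265625.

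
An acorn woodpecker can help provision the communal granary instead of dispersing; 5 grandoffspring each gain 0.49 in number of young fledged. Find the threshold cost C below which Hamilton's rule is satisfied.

0.6125

r to a grandoffspring = 1/4 (two parent–offspring links: r = (1/2)^2 = 1/4).
Hamilton's rule: n·r·B > C, so the trait is favored while C < n·r·B = 5·0.25·0.49 = 0.6125.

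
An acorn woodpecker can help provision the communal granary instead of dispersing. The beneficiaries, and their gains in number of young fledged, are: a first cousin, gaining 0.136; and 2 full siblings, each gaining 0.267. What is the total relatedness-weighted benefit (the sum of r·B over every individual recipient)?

r to a first cousin = 0.125 (first cousins share one grandparent pair — two paths of length 4: r = 2·(1/2)^4 = 1/8).
r to a full sibling = 1/2 (full sibs share both parents — two paths of length 2: r = 2·(1/2)^2 = 1/2).
Summing one r·B term per recipient: 1·0.125·0.136 + 2·0.5·0.267 = 0.284.

0.284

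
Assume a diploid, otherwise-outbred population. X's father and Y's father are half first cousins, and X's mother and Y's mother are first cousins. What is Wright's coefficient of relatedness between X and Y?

0.046875

Relatedness sums over independent paths through distinct common ancestors.
X and Y are related in two ways: half second cousins through their fathers (r = 1/64) and second cousins through their mothers (r = 1/32).
r = 1/64 + 1/32 = 3/64 = 0.046875.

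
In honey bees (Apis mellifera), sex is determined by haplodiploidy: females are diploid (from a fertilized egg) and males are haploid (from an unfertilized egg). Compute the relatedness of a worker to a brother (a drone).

0.25

Her haploid brother carries none of their father's genes and a random half of their mother's genome; that half matches the maternal half of her own genome with probability 1/2: r = 1/2 · 1/2 = 1/4.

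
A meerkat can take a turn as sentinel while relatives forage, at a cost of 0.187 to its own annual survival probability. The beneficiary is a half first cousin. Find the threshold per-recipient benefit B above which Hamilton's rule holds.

2.992

r to a half first cousin = 1/16 (half first cousins share one grandparent — one path of length 4: r = (1/2)^4 = 1/16).
Hamilton's rule with n recipients of equal r: n·r·B > C, so B > C/(n·r) = 0.187/(1·0.0625) = 2.992.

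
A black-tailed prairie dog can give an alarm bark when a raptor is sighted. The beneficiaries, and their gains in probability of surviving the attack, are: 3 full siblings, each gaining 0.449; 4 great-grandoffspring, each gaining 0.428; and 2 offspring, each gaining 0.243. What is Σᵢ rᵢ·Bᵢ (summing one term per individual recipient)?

r to a full sibling = 1/2 (full sibs share both parents — two paths of length 2: r = 2·(1/2)^2 = 1/2).
r to a great-grandoffspring = 0.125 (three parent–offspring links: r = (1/2)^3 = 1/8).
r to an offspring = 1/2 (one parent–offspring link: r = (1/2)^1 = 1/2).
Summing one r·B term per recipient: 3·0.5·0.449 + 4·0.125·0.428 + 2·0.5·0.243 = 1.1305.

1.1305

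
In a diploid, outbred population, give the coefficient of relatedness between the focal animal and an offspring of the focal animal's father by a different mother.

0.25

Each parent–offspring link contributes a factor of 1/2, and independent paths through distinct common ancestors add.
Half-sibs share one parent — one path of length 2: r = (1/2)^2 = 1/4.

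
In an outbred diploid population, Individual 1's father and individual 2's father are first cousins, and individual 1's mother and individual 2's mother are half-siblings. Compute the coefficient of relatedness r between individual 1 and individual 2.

0.09375

With two independent routes of shared ancestry, r is the sum of the two contributions.
Individual 1 and individual 2 are related in two ways: second cousins through their fathers (r = 1/32) and half first cousins through their mothers (r = 1/16).
r = 1/32 + 1/16 = 0.09375.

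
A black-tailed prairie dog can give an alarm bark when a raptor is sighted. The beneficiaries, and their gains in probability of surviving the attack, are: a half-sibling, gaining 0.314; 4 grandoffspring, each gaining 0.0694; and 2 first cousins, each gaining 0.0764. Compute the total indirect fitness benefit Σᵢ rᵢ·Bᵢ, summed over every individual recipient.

0.167

r to a half-sibling = 0.25 (half-sibs share one parent — one path of length 2: r = (1/2)^2 = 1/4).
r to a grandoffspring = 1/4 (two parent–offspring links: r = (1/2)^2 = 1/4).
r to a first cousin = 1/8 (first cousins share one grandparent pair — two paths of length 4: r = 2·(1/2)^4 = 1/8).
Summing one r·B term per recipient: 1·0.25·0.314 + 4·0.25·0.0694 + 2·0.125·0.0764 = 0.167.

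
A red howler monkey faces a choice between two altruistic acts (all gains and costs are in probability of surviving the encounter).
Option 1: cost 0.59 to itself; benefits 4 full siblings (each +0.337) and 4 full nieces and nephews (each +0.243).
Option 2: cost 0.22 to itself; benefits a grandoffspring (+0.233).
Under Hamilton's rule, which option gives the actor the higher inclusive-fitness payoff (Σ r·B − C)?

Option 1

Option 1: r to a full sibling = 0.5.
Option 1: r to a full niece or nephew = 0.25.
Option 1: Σ r·B − C = (4·0.5·0.337 + 4·0.25·0.243) − 0.59 = 0.327.
Option 2: r to a grandoffspring = 0.25.
Option 2: Σ r·B − C = (1·0.25·0.233) − 0.22 = -0.16175.
Option 1 has the higher net inclusive-fitness payoff.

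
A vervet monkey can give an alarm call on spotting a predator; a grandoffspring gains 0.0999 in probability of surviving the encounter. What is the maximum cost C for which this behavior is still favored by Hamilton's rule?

0.024975

r to a grandoffspring = 1/4 (two parent–offspring links: r = (1/2)^2 = 1/4).
Hamilton's rule: n·r·B > C, so the trait is favored while C < n·r·B = 1·0.25·0.0999 = 0.024975.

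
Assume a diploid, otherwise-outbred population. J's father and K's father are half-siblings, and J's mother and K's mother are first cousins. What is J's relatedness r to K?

0.09375

With two independent routes of shared ancestry, r is the sum of the two contributions.
J and K are related in two ways: half first cousins through their fathers (r = 1/16) and second cousins through their mothers (r = 1/32).
r = 1/16 + 1/32 = 0.09375.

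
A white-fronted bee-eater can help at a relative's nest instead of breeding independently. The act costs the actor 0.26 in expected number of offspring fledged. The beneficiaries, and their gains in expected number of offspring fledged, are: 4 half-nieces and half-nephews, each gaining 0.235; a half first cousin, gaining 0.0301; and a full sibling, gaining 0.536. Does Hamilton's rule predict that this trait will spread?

Yes

Hamilton's rule: the trait is favored when the sum of r·B over every recipient exceeds the actor's cost C.
r to a half-niece or half-nephew = 1/8 (half-aunt/uncle↔niece/nephew: one path of length 3: r = (1/2)^3 = 1/8).
r to a half first cousin = 0.0625 (half first cousins share one grandparent — one path of length 4: r = (1/2)^4 = 1/16).
r to a full sibling = 1/2 (full sibs share both parents — two paths of length 2: r = 2·(1/2)^2 = 1/2).
Summing one r·B term per recipient: 4·0.125·0.235 + 1·0.0625·0.0301 + 1·0.5·0.536 = 0.38738125.
0.38738125 > 0.26: the indirect benefit exceeds the cost.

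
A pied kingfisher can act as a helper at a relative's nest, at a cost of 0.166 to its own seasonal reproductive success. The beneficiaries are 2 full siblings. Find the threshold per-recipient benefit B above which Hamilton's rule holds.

r to a full sibling = 1/2 (full sibs share both parents — two paths of length 2: r = 2·(1/2)^2 = 1/2).
Hamilton's rule with n recipients of equal r: n·r·B > C, so B > C/(n·r) = 0.166/(2·0.5) = 0.166.

0.166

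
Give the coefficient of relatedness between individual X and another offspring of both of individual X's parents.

0.5

Each parent–offspring link contributes a factor of 1/2, and independent paths through distinct common ancestors add.
Full sibs share both parents — two paths of length 2: r = 2·(1/2)^2 = 1/2.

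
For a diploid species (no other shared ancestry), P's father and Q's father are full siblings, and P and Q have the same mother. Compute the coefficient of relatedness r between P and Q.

0.375

With two independent routes of shared ancestry, r is the sum of the two contributions.
P and Q are related in two ways: first cousins through their fathers (r = 1/8) and half-sibs through their shared mother (r = 1/4).
r = 1/8 + 1/4 = 3/8 = 0.375.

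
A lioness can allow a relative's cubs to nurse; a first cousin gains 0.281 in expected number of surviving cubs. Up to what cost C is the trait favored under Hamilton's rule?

r to a first cousin = 1/8 (first cousins share one grandparent pair — two paths of length 4: r = 2·(1/2)^4 = 1/8).
Hamilton's rule: n·r·B > C, so the trait is favored while C < n·r·B = 1·0.125·0.281 = 0.035125.

0.035125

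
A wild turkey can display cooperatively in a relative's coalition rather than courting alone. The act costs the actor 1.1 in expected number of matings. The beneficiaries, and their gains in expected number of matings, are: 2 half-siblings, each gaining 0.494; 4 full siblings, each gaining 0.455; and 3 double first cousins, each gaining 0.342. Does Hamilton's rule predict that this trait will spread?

Yes

Hamilton's rule: the trait is favored when the sum of r·B over every recipient exceeds the actor's cost C.
r to a half-sibling = 0.25 (half-sibs share one parent — one path of length 2: r = (1/2)^2 = 1/4).
r to a full sibling = 1/2 (full sibs share both parents — two paths of length 2: r = 2·(1/2)^2 = 1/2).
r to a double first cousin = 1/4 (double first cousins share both grandparent pairs — four paths of length 4: r = 4·(1/2)^4 = 1/4).
Summing one r·B term per recipient: 2·0.25·0.494 + 4·0.5·0.455 + 3·0.25·0.342 = 1.4135.
1.4135 > 1.1: the indirect benefit exceeds the cost.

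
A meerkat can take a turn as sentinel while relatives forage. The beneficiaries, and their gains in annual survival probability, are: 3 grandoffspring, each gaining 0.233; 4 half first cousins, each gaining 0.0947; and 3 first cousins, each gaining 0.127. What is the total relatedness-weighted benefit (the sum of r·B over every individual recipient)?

r to a grandoffspring = 1/4 (two parent–offspring links: r = (1/2)^2 = 1/4).
r to a half first cousin = 0.0625 (half first cousins share one grandparent — one path of length 4: r = (1/2)^4 = 1/16).
r to a first cousin = 0.125 (first cousins share one grandparent pair — two paths of length 4: r = 2·(1/2)^4 = 1/8).
Summing one r·B term per recipient: 3·0.25·0.233 + 4·0.0625·0.0947 + 3·0.125·0.127 = 0.24605.

0.24605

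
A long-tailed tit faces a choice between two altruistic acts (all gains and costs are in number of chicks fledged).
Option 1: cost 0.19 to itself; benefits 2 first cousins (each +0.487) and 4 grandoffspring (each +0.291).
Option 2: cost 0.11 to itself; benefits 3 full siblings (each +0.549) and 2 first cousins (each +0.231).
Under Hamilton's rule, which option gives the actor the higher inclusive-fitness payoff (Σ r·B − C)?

Option 1: r to a first cousin = 0.125.
Option 1: r to a grandoffspring = 0.25.
Option 1: Σ r·B − C = (2·0.125·0.487 + 4·0.25·0.291) − 0.19 = 0.22275.
Option 2: r to a full sibling = 0.5.
Option 2: r to a first cousin = 0.125.
Option 2: Σ r·B − C = (3·0.5·0.549 + 2·0.125·0.231) − 0.11 = 0.77125.
Option 2 has the higher net inclusive-fitness payoff.

Option 2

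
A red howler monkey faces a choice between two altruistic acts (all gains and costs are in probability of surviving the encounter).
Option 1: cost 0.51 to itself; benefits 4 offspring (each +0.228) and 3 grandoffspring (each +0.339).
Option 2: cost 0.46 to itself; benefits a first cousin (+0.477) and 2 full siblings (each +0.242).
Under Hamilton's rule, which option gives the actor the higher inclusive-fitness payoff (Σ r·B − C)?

Option 1: r to an offspring = 0.5.
Option 1: r to a grandoffspring = 0.25.
Option 1: Σ r·B − C = (4·0.5·0.228 + 3·0.25·0.339) − 0.51 = 0.20025.
Option 2: r to a first cousin = 0.125.
Option 2: r to a full sibling = 0.5.
Option 2: Σ r·B − C = (1·0.125·0.477 + 2·0.5·0.242) − 0.46 = -0.158375.
Option 1 has the higher net inclusive-fitness payoff.

Option 1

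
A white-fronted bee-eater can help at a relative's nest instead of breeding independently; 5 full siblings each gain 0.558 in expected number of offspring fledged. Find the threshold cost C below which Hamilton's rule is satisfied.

r to a full sibling = 1/2 (full sibs share both parents — two paths of length 2: r = 2·(1/2)^2 = 1/2).
Hamilton's rule: n·r·B > C, so the trait is favored while C < n·r·B = 5·0.5·0.558 = 1.395.

1.395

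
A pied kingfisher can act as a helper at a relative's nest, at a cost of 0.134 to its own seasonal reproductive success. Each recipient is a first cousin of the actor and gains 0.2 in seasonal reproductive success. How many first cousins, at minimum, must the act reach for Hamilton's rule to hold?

r to a first cousin = 1/8 (first cousins share one grandparent pair — two paths of length 4: r = 2·(1/2)^4 = 1/8).
Hamilton's rule: n·r·B > C  ⇒  n > C/(r·B) = 0.134/(0.125·0.2) = 5.36.
The smallest integer exceeding 5.36 is 6.

6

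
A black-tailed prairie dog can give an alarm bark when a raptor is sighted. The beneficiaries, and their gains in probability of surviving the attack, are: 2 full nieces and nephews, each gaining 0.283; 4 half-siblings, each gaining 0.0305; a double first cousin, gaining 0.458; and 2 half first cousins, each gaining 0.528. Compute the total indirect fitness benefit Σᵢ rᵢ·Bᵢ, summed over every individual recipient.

r to a full niece or nephew = 0.25 (full aunt/uncle↔niece/nephew: two paths of length 3 through the shared grandparent pair: r = 2·(1/2)^3 = 1/4).
r to a half-sibling = 1/4 (half-sibs share one parent — one path of length 2: r = (1/2)^2 = 1/4).
r to a double first cousin = 1/4 (double first cousins share both grandparent pairs — four paths of length 4: r = 4·(1/2)^4 = 1/4).
r to a half first cousin = 0.0625 (half first cousins share one grandparent — one path of length 4: r = (1/2)^4 = 1/16).
Summing one r·B term per recipient: 2·0.25·0.283 + 4·0.25·0.0305 + 1·0.25·0.458 + 2·0.0625·0.528 = 0.3525.

0.3525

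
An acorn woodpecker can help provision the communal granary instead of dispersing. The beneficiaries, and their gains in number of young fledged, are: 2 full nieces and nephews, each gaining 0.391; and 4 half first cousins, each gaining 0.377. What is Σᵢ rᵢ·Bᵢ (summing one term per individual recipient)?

r to a full niece or nephew = 0.25 (full aunt/uncle↔niece/nephew: two paths of length 3 through the shared grandparent pair: r = 2·(1/2)^3 = 1/4).
r to a half first cousin = 1/16 (half first cousins share one grandparent — one path of length 4: r = (1/2)^4 = 1/16).
Summing one r·B term per recipient: 2·0.25·0.391 + 4·0.0625·0.377 = 0.28975.

0.28975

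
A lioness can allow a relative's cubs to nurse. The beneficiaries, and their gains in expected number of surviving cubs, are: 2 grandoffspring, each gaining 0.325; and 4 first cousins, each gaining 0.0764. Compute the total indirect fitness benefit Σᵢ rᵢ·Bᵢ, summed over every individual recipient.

0.2007

r to a grandoffspring = 1/4 (two parent–offspring links: r = (1/2)^2 = 1/4).
r to a first cousin = 0.125 (first cousins share one grandparent pair — two paths of length 4: r = 2·(1/2)^4 = 1/8).
Summing one r·B term per recipient: 2·0.25·0.325 + 4·0.125·0.0764 = 0.2007.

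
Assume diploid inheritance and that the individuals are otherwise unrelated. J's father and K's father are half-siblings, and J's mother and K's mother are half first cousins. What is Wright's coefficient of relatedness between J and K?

0.078125

Independent pedigree routes through distinct common ancestors add.
J and K are related in two ways: half first cousins through their fathers (r = 1/16) and half second cousins through their mothers (r = 1/64).
r = 1/16 + 1/64 = 5/64 = 0.078125.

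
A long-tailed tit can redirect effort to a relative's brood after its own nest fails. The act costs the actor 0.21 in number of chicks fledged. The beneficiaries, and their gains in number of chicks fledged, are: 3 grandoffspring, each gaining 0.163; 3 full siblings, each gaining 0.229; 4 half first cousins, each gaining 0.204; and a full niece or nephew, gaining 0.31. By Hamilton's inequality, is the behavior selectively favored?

Hamilton's rule: the trait is favored when the sum of r·B over every recipient exceeds the actor's cost C.
r to a grandoffspring = 0.25 (two parent–offspring links: r = (1/2)^2 = 1/4).
r to a full sibling = 0.5 (full sibs share both parents — two paths of length 2: r = 2·(1/2)^2 = 1/2).
r to a half first cousin = 1/16 (half first cousins share one grandparent — one path of length 4: r = (1/2)^4 = 1/16).
r to a full niece or nephew = 1/4 (full aunt/uncle↔niece/nephew: two paths of length 3 through the shared grandparent pair: r = 2·(1/2)^3 = 1/4).
Summing one r·B term per recipient: 3·0.25·0.163 + 3·0.5·0.229 + 4·0.0625·0.204 + 1·0.25·0.31 = 0.59425.
0.59425 > 0.21: the indirect benefit exceeds the cost.

Yes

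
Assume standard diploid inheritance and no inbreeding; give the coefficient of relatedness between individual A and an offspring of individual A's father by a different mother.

Each parent–offspring link contributes a factor of 1/2, and independent paths through distinct common ancestors add.
Half-sibs share one parent — one path of length 2: r = (1/2)^2 = 1/4.

0.25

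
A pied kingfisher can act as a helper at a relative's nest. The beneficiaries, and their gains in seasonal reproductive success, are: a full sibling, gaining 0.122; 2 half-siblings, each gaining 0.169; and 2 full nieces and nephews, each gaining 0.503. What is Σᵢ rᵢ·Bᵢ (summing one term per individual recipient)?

r to a full sibling = 0.5 (full sibs share both parents — two paths of length 2: r = 2·(1/2)^2 = 1/2).
r to a half-sibling = 0.25 (half-sibs share one parent — one path of length 2: r = (1/2)^2 = 1/4).
r to a full niece or nephew = 0.25 (full aunt/uncle↔niece/nephew: two paths of length 3 through the shared grandparent pair: r = 2·(1/2)^3 = 1/4).
Summing one r·B term per recipient: 1·0.5·0.122 + 2·0.25·0.169 + 2·0.25·0.503 = 0.397.

0.397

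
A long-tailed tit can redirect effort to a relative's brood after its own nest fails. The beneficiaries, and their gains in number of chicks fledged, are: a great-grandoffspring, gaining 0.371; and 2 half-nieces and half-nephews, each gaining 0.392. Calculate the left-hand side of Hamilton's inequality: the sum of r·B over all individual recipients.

0.144375

r to a great-grandoffspring = 0.125 (three parent–offspring links: r = (1/2)^3 = 1/8).
r to a half-niece or half-nephew = 0.125 (half-aunt/uncle↔niece/nephew: one path of length 3: r = (1/2)^3 = 1/8).
Summing one r·B term per recipient: 1·0.125·0.371 + 2·0.125·0.392 = 0.144375.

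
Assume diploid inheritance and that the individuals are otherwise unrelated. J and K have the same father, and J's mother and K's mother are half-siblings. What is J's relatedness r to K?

Independent pedigree routes through distinct common ancestors add.
J and K are related in two ways: half-sibs through their shared father (r = 1/4) and half first cousins through their mothers (r = 1/16).
r = 1/4 + 1/16 = 0.3125.

0.3125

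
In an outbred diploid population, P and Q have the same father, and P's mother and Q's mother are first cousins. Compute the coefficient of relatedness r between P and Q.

0.28125

With two independent routes of shared ancestry, r is the sum of the two contributions.
P and Q are related in two ways: half-sibs through their shared father (r = 1/4) and second cousins through their mothers (r = 1/32).
r = 1/4 + 1/32 = 9/32 = 0.28125.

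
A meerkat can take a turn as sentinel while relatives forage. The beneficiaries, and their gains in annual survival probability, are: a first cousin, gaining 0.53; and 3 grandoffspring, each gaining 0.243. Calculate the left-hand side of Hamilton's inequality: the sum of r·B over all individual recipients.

r to a first cousin = 0.125 (first cousins share one grandparent pair — two paths of length 4: r = 2·(1/2)^4 = 1/8).
r to a grandoffspring = 1/4 (two parent–offspring links: r = (1/2)^2 = 1/4).
Summing one r·B term per recipient: 1·0.125·0.53 + 3·0.25·0.243 = 0.2485.

0.2485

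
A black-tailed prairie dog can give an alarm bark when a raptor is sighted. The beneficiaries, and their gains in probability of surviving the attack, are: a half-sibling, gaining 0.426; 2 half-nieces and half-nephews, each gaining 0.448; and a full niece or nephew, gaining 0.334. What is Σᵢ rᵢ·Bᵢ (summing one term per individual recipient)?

r to a half-sibling = 0.25 (half-sibs share one parent — one path of length 2: r = (1/2)^2 = 1/4).
r to a half-niece or half-nephew = 1/8 (half-aunt/uncle↔niece/nephew: one path of length 3: r = (1/2)^3 = 1/8).
r to a full niece or nephew = 0.25 (full aunt/uncle↔niece/nephew: two paths of length 3 through the shared grandparent pair: r = 2·(1/2)^3 = 1/4).
Summing one r·B term per recipient: 1·0.25·0.426 + 2·0.125·0.448 + 1·0.25·0.334 = 0.302.

0.302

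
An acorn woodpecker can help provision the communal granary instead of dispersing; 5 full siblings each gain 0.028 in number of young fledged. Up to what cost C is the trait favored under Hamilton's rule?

0.07

r to a full sibling = 1/2 (full sibs share both parents — two paths of length 2: r = 2·(1/2)^2 = 1/2).
Hamilton's rule: n·r·B > C, so the trait is favored while C < n·r·B = 5·0.5·0.028 = 0.07.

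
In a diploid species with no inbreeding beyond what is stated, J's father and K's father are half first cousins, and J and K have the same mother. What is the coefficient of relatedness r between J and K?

0.265625

Relatedness sums over independent paths through distinct common ancestors.
J and K are related in two ways: half second cousins through their fathers (r = 1/64) and half-sibs through their shared mother (r = 1/4).
r = 1/64 + 1/4 = 17/64 = 0.265625.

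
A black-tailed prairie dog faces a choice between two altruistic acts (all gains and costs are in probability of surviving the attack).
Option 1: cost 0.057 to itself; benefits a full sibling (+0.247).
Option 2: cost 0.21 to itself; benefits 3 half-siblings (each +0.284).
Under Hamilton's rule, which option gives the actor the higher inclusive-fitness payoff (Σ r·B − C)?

Option 1

Option 1: r to a full sibling = 0.5.
Option 1: Σ r·B − C = (1·0.5·0.247) − 0.057 = 0.0665.
Option 2: r to a half-sibling = 0.25.
Option 2: Σ r·B − C = (3·0.25·0.284) − 0.21 = 0.003.
Option 1 has the higher net inclusive-fitness payoff.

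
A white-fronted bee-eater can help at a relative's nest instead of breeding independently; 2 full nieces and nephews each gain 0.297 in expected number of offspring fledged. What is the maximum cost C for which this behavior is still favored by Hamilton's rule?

0.1485

r to a full niece or nephew = 1/4 (full aunt/uncle↔niece/nephew: two paths of length 3 through the shared grandparent pair: r = 2·(1/2)^3 = 1/4).
Hamilton's rule: n·r·B > C, so the trait is favored while C < n·r·B = 2·0.25·0.297 = 0.1485.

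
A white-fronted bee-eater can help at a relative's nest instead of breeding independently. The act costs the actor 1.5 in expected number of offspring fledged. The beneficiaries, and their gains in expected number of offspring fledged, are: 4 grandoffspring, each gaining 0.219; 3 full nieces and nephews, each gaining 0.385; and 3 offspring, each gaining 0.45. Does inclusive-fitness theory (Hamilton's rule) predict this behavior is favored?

Hamilton's rule: the trait is favored when the sum of r·B over every recipient exceeds the actor's cost C.
r to a grandoffspring = 1/4 (two parent–offspring links: r = (1/2)^2 = 1/4).
r to a full niece or nephew = 0.25 (full aunt/uncle↔niece/nephew: two paths of length 3 through the shared grandparent pair: r = 2·(1/2)^3 = 1/4).
r to an offspring = 1/2 (one parent–offspring link: r = (1/2)^1 = 1/2).
Summing one r·B term per recipient: 4·0.25·0.219 + 3·0.25·0.385 + 3·0.5·0.45 = 1.18275.
1.18275 < 1.5: the indirect benefit is less than the cost.

No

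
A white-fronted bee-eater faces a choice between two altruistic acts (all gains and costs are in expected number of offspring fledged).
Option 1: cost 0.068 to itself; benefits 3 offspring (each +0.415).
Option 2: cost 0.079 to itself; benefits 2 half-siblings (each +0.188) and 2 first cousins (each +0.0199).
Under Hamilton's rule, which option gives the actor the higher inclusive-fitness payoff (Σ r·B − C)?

Option 1

Option 1: r to an offspring = 0.5.
Option 1: Σ r·B − C = (3·0.5·0.415) − 0.068 = 0.5545.
Option 2: r to a half-sibling = 0.25.
Option 2: r to a first cousin = 0.125.
Option 2: Σ r·B − C = (2·0.25·0.188 + 2·0.125·0.0199) − 0.079 = 0.019975.
Option 1 has the higher net inclusive-fitness payoff.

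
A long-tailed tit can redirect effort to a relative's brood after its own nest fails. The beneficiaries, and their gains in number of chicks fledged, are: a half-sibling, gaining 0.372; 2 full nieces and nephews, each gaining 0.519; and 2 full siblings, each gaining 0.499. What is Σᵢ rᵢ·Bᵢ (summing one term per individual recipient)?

0.8515

r to a half-sibling = 0.25 (half-sibs share one parent — one path of length 2: r = (1/2)^2 = 1/4).
r to a full niece or nephew = 0.25 (full aunt/uncle↔niece/nephew: two paths of length 3 through the shared grandparent pair: r = 2·(1/2)^3 = 1/4).
r to a full sibling = 1/2 (full sibs share both parents — two paths of length 2: r = 2·(1/2)^2 = 1/2).
Summing one r·B term per recipient: 1·0.25·0.372 + 2·0.25·0.519 + 2·0.5·0.499 = 0.8515.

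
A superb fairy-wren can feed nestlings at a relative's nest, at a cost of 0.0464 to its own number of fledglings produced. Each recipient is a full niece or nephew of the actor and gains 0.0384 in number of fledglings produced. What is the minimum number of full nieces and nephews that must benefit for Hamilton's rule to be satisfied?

r to a full niece or nephew = 1/4 (full aunt/uncle↔niece/nephew: two paths of length 3 through the shared grandparent pair: r = 2·(1/2)^3 = 1/4).
Hamilton's rule: n·r·B > C  ⇒  n > C/(r·B) = 0.0464/(0.25·0.0384) = 4.833.
The smallest integer exceeding 4.833 is 5.

5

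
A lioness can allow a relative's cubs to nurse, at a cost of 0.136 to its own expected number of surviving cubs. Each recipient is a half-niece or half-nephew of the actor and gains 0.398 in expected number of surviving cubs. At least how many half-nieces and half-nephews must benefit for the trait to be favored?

r to a half-niece or half-nephew = 0.125 (half-aunt/uncle↔niece/nephew: one path of length 3: r = (1/2)^3 = 1/8).
Hamilton's rule: n·r·B > C  ⇒  n > C/(r·B) = 0.136/(0.125·0.398) = 2.734.
The smallest integer exceeding 2.734 is 3.

3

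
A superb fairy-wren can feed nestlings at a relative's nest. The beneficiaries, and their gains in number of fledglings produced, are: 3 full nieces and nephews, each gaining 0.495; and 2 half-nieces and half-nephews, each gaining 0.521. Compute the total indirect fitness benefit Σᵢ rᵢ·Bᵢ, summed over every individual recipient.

0.5015

r to a full niece or nephew = 1/4 (full aunt/uncle↔niece/nephew: two paths of length 3 through the shared grandparent pair: r = 2·(1/2)^3 = 1/4).
r to a half-niece or half-nephew = 1/8 (half-aunt/uncle↔niece/nephew: one path of length 3: r = (1/2)^3 = 1/8).
Summing one r·B term per recipient: 3·0.25·0.495 + 2·0.125·0.521 = 0.5015.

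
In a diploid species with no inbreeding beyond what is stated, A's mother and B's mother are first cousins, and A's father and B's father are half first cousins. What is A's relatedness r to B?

0.046875

Wright's path rule: contributions from independent ancestry routes add.
A and B are related in two ways: second cousins through their mothers (r = 1/32) and half second cousins through their fathers (r = 1/64).
r = 1/32 + 1/64 = 3/64 = 0.046875.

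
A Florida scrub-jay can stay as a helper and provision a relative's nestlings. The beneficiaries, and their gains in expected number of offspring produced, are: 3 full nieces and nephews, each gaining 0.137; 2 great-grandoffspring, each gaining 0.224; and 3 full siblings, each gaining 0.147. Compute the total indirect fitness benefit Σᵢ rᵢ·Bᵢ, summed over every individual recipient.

0.37925

r to a full niece or nephew = 0.25 (full aunt/uncle↔niece/nephew: two paths of length 3 through the shared grandparent pair: r = 2·(1/2)^3 = 1/4).
r to a great-grandoffspring = 1/8 (three parent–offspring links: r = (1/2)^3 = 1/8).
r to a full sibling = 0.5 (full sibs share both parents — two paths of length 2: r = 2·(1/2)^2 = 1/2).
Summing one r·B term per recipient: 3·0.25·0.137 + 2·0.125·0.224 + 3·0.5·0.147 = 0.37925.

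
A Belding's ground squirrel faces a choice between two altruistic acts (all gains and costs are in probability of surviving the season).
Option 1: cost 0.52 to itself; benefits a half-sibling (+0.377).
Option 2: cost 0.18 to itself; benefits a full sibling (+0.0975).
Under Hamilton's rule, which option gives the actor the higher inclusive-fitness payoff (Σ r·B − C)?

Option 1: r to a half-sibling = 0.25.
Option 1: Σ r·B − C = (1·0.25·0.377) − 0.52 = -0.42575.
Option 2: r to a full sibling = 0.5.
Option 2: Σ r·B − C = (1·0.5·0.0975) − 0.18 = -0.13125.
Option 2 has the higher net inclusive-fitness payoff.

Option 2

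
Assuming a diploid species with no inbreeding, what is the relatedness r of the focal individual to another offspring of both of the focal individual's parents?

0.5

Each parent–offspring link contributes a factor of 1/2, and independent paths through distinct common ancestors add.
Full sibs share both parents — two paths of length 2: r = 2·(1/2)^2 = 1/2.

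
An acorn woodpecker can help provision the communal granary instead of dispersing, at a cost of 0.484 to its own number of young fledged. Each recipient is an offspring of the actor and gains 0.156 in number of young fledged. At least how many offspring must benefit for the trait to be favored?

r to an offspring = 0.5 (one parent–offspring link: r = (1/2)^1 = 1/2).
Hamilton's rule: n·r·B > C  ⇒  n > C/(r·B) = 0.484/(0.5·0.156) = 6.205.
The smallest integer exceeding 6.205 is 7.

7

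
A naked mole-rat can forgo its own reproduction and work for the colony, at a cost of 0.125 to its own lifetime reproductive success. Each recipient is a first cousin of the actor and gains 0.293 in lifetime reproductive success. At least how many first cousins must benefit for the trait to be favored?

r to a first cousin = 1/8 (first cousins share one grandparent pair — two paths of length 4: r = 2·(1/2)^4 = 1/8).
Hamilton's rule: n·r·B > C  ⇒  n > C/(r·B) = 0.125/(0.125·0.293) = 3.413.
The smallest integer exceeding 3.413 is 4.

4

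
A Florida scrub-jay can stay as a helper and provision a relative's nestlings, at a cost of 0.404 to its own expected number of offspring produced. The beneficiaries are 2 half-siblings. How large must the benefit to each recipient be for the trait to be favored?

0.808

r to a half-sibling = 0.25 (half-sibs share one parent — one path of length 2: r = (1/2)^2 = 1/4).
Hamilton's rule with n recipients of equal r: n·r·B > C, so B > C/(n·r) = 0.404/(2·0.25) = 0.808.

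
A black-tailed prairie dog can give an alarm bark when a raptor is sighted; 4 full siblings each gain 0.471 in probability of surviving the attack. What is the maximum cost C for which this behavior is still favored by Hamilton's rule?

r to a full sibling = 1/2 (full sibs share both parents — two paths of length 2: r = 2·(1/2)^2 = 1/2).
Hamilton's rule: n·r·B > C, so the trait is favored while C < n·r·B = 4·0.5·0.471 = 0.942.

0.942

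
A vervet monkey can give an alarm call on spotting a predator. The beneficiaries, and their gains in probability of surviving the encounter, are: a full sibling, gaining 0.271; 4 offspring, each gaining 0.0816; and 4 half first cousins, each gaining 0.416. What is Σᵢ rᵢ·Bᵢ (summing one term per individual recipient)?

r to a full sibling = 0.5 (full sibs share both parents — two paths of length 2: r = 2·(1/2)^2 = 1/2).
r to an offspring = 1/2 (one parent–offspring link: r = (1/2)^1 = 1/2).
r to a half first cousin = 1/16 (half first cousins share one grandparent — one path of length 4: r = (1/2)^4 = 1/16).
Summing one r·B term per recipient: 1·0.5·0.271 + 4·0.5·0.0816 + 4·0.0625·0.416 = 0.4027.

0.4027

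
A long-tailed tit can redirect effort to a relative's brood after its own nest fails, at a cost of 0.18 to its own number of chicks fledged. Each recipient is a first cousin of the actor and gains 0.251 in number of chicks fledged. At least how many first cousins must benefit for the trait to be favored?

r to a first cousin = 0.125 (first cousins share one grandparent pair — two paths of length 4: r = 2·(1/2)^4 = 1/8).
Hamilton's rule: n·r·B > C  ⇒  n > C/(r·B) = 0.18/(0.125·0.251) = 5.737.
The smallest integer exceeding 5.737 is 6.

6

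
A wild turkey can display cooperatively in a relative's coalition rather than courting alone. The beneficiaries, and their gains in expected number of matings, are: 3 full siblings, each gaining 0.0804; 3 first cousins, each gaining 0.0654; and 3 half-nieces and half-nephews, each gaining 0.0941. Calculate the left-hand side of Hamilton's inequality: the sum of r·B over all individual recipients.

r to a full sibling = 0.5 (full sibs share both parents — two paths of length 2: r = 2·(1/2)^2 = 1/2).
r to a first cousin = 0.125 (first cousins share one grandparent pair — two paths of length 4: r = 2·(1/2)^4 = 1/8).
r to a half-niece or half-nephew = 1/8 (half-aunt/uncle↔niece/nephew: one path of length 3: r = (1/2)^3 = 1/8).
Summing one r·B term per recipient: 3·0.5·0.0804 + 3·0.125·0.0654 + 3·0.125·0.0941 = 0.1804125.

0.1804125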